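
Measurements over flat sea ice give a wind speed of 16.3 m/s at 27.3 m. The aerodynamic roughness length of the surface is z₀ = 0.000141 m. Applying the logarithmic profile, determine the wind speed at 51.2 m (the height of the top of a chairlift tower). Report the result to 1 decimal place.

Log law: V(z) ∝ ln(z/z₀), so V₂/V₁ = ln(z₂/z₀) / ln(z₁/z₀).
ln(51.2/0.000141) = 12.8025, ln(27.3/0.000141) = 12.1736
V₂ = 16.3 × 12.8025/12.1736 = 16.3 × 1.0517 = 17.1420 m/s

17.1 m/s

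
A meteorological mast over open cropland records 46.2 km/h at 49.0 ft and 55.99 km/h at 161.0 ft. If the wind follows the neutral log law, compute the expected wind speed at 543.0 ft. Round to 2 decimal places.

Log law: V ∝ ln(z/z₀). From the pair, with r = V₁/V₂ = 0.82515,
ln z₀ = (ln z₁ − r·ln z₂)/(1 − r) = (3.8918 − 0.82515×5.0814)/0.17485 = -1.7219 → z₀ = 0.1787 ft
V₃ = V₁ · ln(z₃/z₀)/ln(z₁/z₀) = 46.2 × 8.0191/5.6138 = 65.9950 km/h

65.99 km/h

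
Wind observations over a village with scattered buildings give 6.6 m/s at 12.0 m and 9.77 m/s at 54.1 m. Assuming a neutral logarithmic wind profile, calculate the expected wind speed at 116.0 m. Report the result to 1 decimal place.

Log law: V ∝ ln(z/z₀). From the pair, with r = V₁/V₂ = 0.67554,
ln z₀ = (ln z₁ − r·ln z₂)/(1 − r) = (2.4849 − 0.67554×3.9908)/0.32446 = -0.6505 → z₀ = 0.5218 m
V₃ = V₁ · ln(z₃/z₀)/ln(z₁/z₀) = 6.6 × 5.4041/3.1354 = 11.3756 m/s

11.4 m/s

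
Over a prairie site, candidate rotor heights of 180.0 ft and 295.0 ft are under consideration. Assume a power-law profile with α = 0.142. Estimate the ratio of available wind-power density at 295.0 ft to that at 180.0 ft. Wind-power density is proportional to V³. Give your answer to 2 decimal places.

1.23

Speed ratio: V_B/V_A = (z_B/z_A)^α = (295.0/180.0)^0.142 = (1.6389)^0.142 = 1.07267
Power-density ratio: P_B/P_A = (V_B/V_A)³ = (1.07267)³ = 1.23424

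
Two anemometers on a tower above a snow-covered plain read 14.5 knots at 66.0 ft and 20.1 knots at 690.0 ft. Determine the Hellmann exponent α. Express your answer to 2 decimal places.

Power law: V₂/V₁ = (z₂/z₁)^α ⇒ α = ln(V₂/V₁) / ln(z₂/z₁)
α = ln(20.1/14.5) / ln(690.0/66.0) = ln(1.3862) / ln(10.4545)
  = 0.32657 / 2.34704 = 0.13914

α ≈ 0.14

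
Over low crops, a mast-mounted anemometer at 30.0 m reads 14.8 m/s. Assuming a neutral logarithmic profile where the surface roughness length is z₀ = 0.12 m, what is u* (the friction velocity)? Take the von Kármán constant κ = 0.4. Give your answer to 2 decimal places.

u* ≈ 1.07 m/s

Log law: V(z) = (u*/κ) · ln(z/z₀) ⇒ u* = κ · V / ln(z/z₀)
u* = 0.4 × 14.8 / ln(30.0/0.12) = 0.4 × 14.8 / 5.5215
   = 5.9200 / 5.5215 = 1.0722 m/s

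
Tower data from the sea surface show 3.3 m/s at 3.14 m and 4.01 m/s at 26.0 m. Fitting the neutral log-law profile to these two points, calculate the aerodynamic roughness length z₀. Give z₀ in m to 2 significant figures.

Log law: V(z) ∝ ln(z/z₀). With r = V₁/V₂ = 3.3/4.01 = 0.82294,
r · ln(z₂/z₀) = ln(z₁/z₀) ⇒ ln z₀ = (ln z₁ − r·ln z₂)/(1 − r)
ln z₀ = (1.14422 − 0.82294×3.25810) / 0.17706 = -8.6808
z₀ = exp(-8.6808) = 0.0001698 m

z₀ ≈ 0.00017 m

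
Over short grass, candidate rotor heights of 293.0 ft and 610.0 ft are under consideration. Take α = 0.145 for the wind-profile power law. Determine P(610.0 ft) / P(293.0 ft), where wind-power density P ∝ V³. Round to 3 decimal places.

Speed ratio: V_B/V_A = (z_B/z_A)^α = (610.0/293.0)^0.145 = (2.0819)^0.145 = 1.11218
Power-density ratio: P_B/P_A = (V_B/V_A)³ = (1.11218)³ = 1.37572

1.376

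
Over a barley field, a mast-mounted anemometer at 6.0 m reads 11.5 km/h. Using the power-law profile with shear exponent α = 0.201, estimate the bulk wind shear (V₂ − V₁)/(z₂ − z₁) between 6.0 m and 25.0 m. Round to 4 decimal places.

Power law: V₂ = V₁ · (z₂/z₁)^α = 11.5 × (4.1667)^0.201 = 15.3206 km/h
ΔV/Δz = (15.3206 − 11.5)/(25.0 − 6.0) = 3.8206/19.0000 = 0.20108 km/h/m

0.2011 km/h/m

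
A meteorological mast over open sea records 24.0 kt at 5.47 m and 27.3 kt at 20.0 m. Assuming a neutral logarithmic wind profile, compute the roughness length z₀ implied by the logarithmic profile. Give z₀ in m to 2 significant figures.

Log law: V(z) ∝ ln(z/z₀). With r = V₁/V₂ = 24.0/27.3 = 0.87912,
r · ln(z₂/z₀) = ln(z₁/z₀) ⇒ ln z₀ = (ln z₁ − r·ln z₂)/(1 − r)
ln z₀ = (1.69928 − 0.87912×2.99573) / 0.12088 = -7.7295
z₀ = exp(-7.7295) = 0.0004397 m

z₀ ≈ 0.00044 m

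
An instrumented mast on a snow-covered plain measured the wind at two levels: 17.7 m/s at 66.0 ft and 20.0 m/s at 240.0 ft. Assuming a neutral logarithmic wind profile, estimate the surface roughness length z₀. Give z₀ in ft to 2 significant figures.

Log law: V(z) ∝ ln(z/z₀). With r = V₁/V₂ = 17.7/20.0 = 0.88500,
r · ln(z₂/z₀) = ln(z₁/z₀) ⇒ ln z₀ = (ln z₁ − r·ln z₂)/(1 − r)
ln z₀ = (4.18965 − 0.88500×5.48064) / 0.11500 = -5.7453
z₀ = exp(-5.7453) = 0.003198 ft

z₀ ≈ 0.0032 ft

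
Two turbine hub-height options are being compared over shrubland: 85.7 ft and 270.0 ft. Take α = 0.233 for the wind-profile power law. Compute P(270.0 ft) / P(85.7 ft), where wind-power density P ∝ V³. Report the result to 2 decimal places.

2.23

Speed ratio: V_B/V_A = (z_B/z_A)^α = (270.0/85.7)^0.233 = (3.1505)^0.233 = 1.30654
Power-density ratio: P_B/P_A = (V_B/V_A)³ = (1.30654)³ = 2.23033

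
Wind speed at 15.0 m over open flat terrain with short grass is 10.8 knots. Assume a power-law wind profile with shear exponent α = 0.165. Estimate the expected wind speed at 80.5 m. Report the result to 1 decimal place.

Power-law profile: V₂ = V₁ · (z₂/z₁)^α
V₂ = 10.8 × (80.5/15.0)^0.165 = 10.8 × (5.3667)^0.165
    = 10.8 × 1.3195 = 14.2503 knots

14.3 knots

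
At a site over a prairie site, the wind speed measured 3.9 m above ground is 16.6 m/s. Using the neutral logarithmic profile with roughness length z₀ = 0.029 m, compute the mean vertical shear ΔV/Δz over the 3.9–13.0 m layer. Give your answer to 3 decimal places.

0.448 m/s/m

Log law: V₂ = V₁ · ln(z₂/z₀)/ln(z₁/z₀) = 16.6 × 6.1054/4.9014 = 20.6776 m/s
ΔV/Δz = (20.6776 − 16.6)/(13.0 − 3.9) = 4.0776/9.1000 = 0.44808 m/s/m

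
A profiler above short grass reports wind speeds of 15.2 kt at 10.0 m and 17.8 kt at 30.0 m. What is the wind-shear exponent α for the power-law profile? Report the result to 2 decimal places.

α ≈ 0.14

Power law: V₂/V₁ = (z₂/z₁)^α ⇒ α = ln(V₂/V₁) / ln(z₂/z₁)
α = ln(17.8/15.2) / ln(30.0/10.0) = ln(1.1711) / ln(3.0000)
  = 0.15790 / 1.09861 = 0.14373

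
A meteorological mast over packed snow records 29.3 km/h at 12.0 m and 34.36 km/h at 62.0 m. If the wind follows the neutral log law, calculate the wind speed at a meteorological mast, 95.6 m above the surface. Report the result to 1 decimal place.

Log law: V ∝ ln(z/z₀). From the pair, with r = V₁/V₂ = 0.85274,
ln z₀ = (ln z₁ − r·ln z₂)/(1 − r) = (2.4849 − 0.85274×4.1271)/0.14726 = -7.0244 → z₀ = 0.0008899 m
V₃ = V₁ · ln(z₃/z₀)/ln(z₁/z₀) = 29.3 × 11.5846/9.5093 = 35.6943 km/h

35.7 km/h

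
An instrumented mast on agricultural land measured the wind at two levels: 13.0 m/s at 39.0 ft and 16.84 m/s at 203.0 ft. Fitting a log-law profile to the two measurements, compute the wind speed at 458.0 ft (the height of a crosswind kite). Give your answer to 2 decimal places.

18.73 m/s

Log law: V ∝ ln(z/z₀). From the pair, with r = V₁/V₂ = 0.77197,
ln z₀ = (ln z₁ − r·ln z₂)/(1 − r) = (3.6636 − 0.77197×5.3132)/0.22803 = -1.9212 → z₀ = 0.1464 ft
V₃ = V₁ · ln(z₃/z₀)/ln(z₁/z₀) = 13.0 × 8.0480/5.5847 = 18.7340 m/s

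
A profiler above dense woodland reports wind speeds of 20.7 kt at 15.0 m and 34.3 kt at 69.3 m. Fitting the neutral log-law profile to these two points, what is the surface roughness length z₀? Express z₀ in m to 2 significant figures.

Log law: V(z) ∝ ln(z/z₀). With r = V₁/V₂ = 20.7/34.3 = 0.60350,
r · ln(z₂/z₀) = ln(z₁/z₀) ⇒ ln z₀ = (ln z₁ − r·ln z₂)/(1 − r)
ln z₀ = (2.70805 − 0.60350×4.23844) / 0.39650 = 0.3787
z₀ = exp(0.3787) = 1.460 m

z₀ ≈ 1.5 m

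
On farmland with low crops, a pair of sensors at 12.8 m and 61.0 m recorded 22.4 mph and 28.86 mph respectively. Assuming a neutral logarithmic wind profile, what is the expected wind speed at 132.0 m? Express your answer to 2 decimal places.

32.05 mph

Log law: V ∝ ln(z/z₀). From the pair, with r = V₁/V₂ = 0.77616,
ln z₀ = (ln z₁ − r·ln z₂)/(1 − r) = (2.5494 − 0.77616×4.1109)/0.22384 = -2.8648 → z₀ = 0.05699 m
V₃ = V₁ · ln(z₃/z₀)/ln(z₁/z₀) = 22.4 × 7.7476/5.4142 = 32.0536 mph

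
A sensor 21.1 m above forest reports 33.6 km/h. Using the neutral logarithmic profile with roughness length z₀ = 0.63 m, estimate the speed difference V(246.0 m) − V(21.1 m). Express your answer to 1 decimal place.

Log law: V₂ = V₁ · ln(z₂/z₀)/ln(z₁/z₀) = 33.6 × 5.9674/3.5113 = 57.1022 km/h
ΔV = 57.1022 − 33.6 = 23.5022 km/h

23.5 km/h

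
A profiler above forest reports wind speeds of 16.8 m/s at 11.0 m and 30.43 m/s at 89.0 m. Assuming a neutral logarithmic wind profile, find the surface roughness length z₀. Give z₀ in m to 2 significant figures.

z₀ ≈ 0.84 m

Log law: V(z) ∝ ln(z/z₀). With r = V₁/V₂ = 16.8/30.43 = 0.55209,
r · ln(z₂/z₀) = ln(z₁/z₀) ⇒ ln z₀ = (ln z₁ − r·ln z₂)/(1 − r)
ln z₀ = (2.39790 − 0.55209×4.48864) / 0.44791 = -0.1791
z₀ = exp(-0.1791) = 0.8360 m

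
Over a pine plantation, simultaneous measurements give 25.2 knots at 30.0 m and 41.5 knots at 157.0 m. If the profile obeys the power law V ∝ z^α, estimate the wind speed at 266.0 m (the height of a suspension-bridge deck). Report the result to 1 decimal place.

First find α: α = ln(V₂/V₁)/ln(z₂/z₁) = ln(41.5/25.2)/ln(157.0/30.0) = 0.49885/1.65505 = 0.3014
Extrapolate from 157.0 m to 266.0 m: V₃ = 41.5 × (266.0/157.0)^0.3014 = 41.5 × 1.1722 = 48.6481 knots

48.6 knots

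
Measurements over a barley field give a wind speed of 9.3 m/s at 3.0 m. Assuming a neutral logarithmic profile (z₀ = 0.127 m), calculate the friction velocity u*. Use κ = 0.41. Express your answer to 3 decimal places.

u* ≈ 1.206 m/s

Log law: V(z) = (u*/κ) · ln(z/z₀) ⇒ u* = κ · V / ln(z/z₀)
u* = 0.41 × 9.3 / ln(3.0/0.127) = 0.41 × 9.3 / 3.1622
   = 3.8130 / 3.1622 = 1.2058 m/s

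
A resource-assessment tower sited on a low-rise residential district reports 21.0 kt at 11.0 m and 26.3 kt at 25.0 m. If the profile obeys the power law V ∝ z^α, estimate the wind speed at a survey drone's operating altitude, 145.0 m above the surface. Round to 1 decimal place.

First find α: α = ln(V₂/V₁)/ln(z₂/z₁) = ln(26.3/21.0)/ln(25.0/11.0) = 0.22505/0.82098 = 0.2741
Extrapolate from 25.0 m to 145.0 m: V₃ = 26.3 × (145.0/25.0)^0.2741 = 26.3 × 1.6191 = 42.5820 kt

42.6 kt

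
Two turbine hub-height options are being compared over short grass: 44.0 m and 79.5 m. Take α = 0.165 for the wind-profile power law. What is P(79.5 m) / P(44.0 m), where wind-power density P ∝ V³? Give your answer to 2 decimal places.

1.34

Speed ratio: V_B/V_A = (z_B/z_A)^α = (79.5/44.0)^0.165 = (1.8068)^0.165 = 1.10253
Power-density ratio: P_B/P_A = (V_B/V_A)³ = (1.10253)³ = 1.34021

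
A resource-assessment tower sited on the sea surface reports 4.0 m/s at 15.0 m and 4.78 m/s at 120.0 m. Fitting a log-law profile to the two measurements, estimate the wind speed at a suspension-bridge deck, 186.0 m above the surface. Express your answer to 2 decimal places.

4.94 m/s

Log law: V ∝ ln(z/z₀). From the pair, with r = V₁/V₂ = 0.83682,
ln z₀ = (ln z₁ − r·ln z₂)/(1 − r) = (2.7081 − 0.83682×4.7875)/0.16318 = -7.9558 → z₀ = 0.0003506 m
V₃ = V₁ · ln(z₃/z₀)/ln(z₁/z₀) = 4.0 × 13.1815/10.6638 = 4.9444 m/s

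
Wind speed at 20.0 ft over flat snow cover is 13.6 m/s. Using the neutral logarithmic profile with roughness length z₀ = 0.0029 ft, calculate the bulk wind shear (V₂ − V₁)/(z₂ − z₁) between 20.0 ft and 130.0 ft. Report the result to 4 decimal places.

0.0262 m/s/ft

Log law: V₂ = V₁ · ln(z₂/z₀)/ln(z₁/z₀) = 13.6 × 10.7106/8.8388 = 16.4801 m/s
ΔV/Δz = (16.4801 − 13.6)/(130.0 − 20.0) = 2.8801/110.0000 = 0.02618 m/s/ft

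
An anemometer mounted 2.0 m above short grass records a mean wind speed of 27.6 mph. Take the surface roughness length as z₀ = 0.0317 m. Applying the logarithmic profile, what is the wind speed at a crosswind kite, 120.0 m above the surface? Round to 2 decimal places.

54.87 mph

Log law: V(z) ∝ ln(z/z₀), so V₂/V₁ = ln(z₂/z₀) / ln(z₁/z₀).
ln(120.0/0.0317) = 8.2389, ln(2.0/0.0317) = 4.1446
V₂ = 27.6 × 8.2389/4.1446 = 27.6 × 1.9879 = 54.8654 mph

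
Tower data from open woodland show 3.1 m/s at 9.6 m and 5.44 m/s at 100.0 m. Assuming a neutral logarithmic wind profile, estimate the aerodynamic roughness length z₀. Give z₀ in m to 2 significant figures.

z₀ ≈ 0.43 m

Log law: V(z) ∝ ln(z/z₀). With r = V₁/V₂ = 3.1/5.44 = 0.56985,
r · ln(z₂/z₀) = ln(z₁/z₀) ⇒ ln z₀ = (ln z₁ − r·ln z₂)/(1 − r)
ln z₀ = (2.26176 − 0.56985×4.60517) / 0.43015 = -0.8428
z₀ = exp(-0.8428) = 0.4305 m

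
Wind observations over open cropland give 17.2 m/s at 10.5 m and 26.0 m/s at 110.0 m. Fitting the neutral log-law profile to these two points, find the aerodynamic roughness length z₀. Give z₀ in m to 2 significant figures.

Log law: V(z) ∝ ln(z/z₀). With r = V₁/V₂ = 17.2/26.0 = 0.66154,
r · ln(z₂/z₀) = ln(z₁/z₀) ⇒ ln z₀ = (ln z₁ − r·ln z₂)/(1 − r)
ln z₀ = (2.35138 − 0.66154×4.70048) / 0.33846 = -2.2401
z₀ = exp(-2.2401) = 0.1065 m

z₀ ≈ 0.11 m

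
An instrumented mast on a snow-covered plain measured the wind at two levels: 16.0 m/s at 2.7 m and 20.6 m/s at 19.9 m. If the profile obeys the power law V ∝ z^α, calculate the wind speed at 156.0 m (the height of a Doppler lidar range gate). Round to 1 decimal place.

26.7 m/s

First find α: α = ln(V₂/V₁)/ln(z₂/z₁) = ln(20.6/16.0)/ln(19.9/2.7) = 0.25270/1.99747 = 0.1265
Extrapolate from 19.9 m to 156.0 m: V₃ = 20.6 × (156.0/19.9)^0.1265 = 20.6 × 1.2976 = 26.7302 m/s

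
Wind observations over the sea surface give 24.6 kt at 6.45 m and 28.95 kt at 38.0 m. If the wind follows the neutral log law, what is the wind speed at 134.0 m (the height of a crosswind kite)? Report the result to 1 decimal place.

32.0 kt

Log law: V ∝ ln(z/z₀). From the pair, with r = V₁/V₂ = 0.84974,
ln z₀ = (ln z₁ − r·ln z₂)/(1 − r) = (1.8641 − 0.84974×3.6376)/0.15026 = -8.1654 → z₀ = 0.0002843 m
V₃ = V₁ · ln(z₃/z₀)/ln(z₁/z₀) = 24.6 × 13.0632/10.0295 = 32.0411 kt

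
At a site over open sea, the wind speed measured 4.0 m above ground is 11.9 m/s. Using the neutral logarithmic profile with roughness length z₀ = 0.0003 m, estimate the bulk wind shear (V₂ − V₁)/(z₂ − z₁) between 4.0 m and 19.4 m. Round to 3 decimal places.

Log law: V₂ = V₁ · ln(z₂/z₀)/ln(z₁/z₀) = 11.9 × 11.0770/9.4980 = 13.8783 m/s
ΔV/Δz = (13.8783 − 11.9)/(19.4 − 4.0) = 1.9783/15.4000 = 0.12846 m/s/m

0.128 m/s/m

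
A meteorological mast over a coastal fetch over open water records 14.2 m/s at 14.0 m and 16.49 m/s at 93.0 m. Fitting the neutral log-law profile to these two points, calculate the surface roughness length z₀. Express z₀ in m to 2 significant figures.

z₀ ≈ 0.00011 m

Log law: V(z) ∝ ln(z/z₀). With r = V₁/V₂ = 14.2/16.49 = 0.86113,
r · ln(z₂/z₀) = ln(z₁/z₀) ⇒ ln z₀ = (ln z₁ − r·ln z₂)/(1 − r)
ln z₀ = (2.63906 − 0.86113×4.53260) / 0.13887 = -9.1026
z₀ = exp(-9.1026) = 0.0001114 m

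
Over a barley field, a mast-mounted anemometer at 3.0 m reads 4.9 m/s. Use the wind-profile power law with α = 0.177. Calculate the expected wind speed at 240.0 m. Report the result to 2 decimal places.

Power-law profile: V₂ = V₁ · (z₂/z₁)^α
V₂ = 4.9 × (240.0/3.0)^0.177 = 4.9 × (80.0000)^0.177
    = 4.9 × 2.1719 = 10.6425 m/s

10.64 m/s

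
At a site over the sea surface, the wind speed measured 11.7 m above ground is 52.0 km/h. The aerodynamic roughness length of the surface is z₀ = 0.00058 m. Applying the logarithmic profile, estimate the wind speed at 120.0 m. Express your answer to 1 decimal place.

64.2 km/h

Log law: V(z) ∝ ln(z/z₀), so V₂/V₁ = ln(z₂/z₀) / ln(z₁/z₀).
ln(120.0/0.00058) = 12.2400, ln(11.7/0.00058) = 9.9121
V₂ = 52.0 × 12.2400/9.9121 = 52.0 × 1.2349 = 64.2125 km/h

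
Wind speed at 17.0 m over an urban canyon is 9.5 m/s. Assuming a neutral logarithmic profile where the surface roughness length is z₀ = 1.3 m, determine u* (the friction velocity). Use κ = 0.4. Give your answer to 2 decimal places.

Log law: V(z) = (u*/κ) · ln(z/z₀) ⇒ u* = κ · V / ln(z/z₀)
u* = 0.4 × 9.5 / ln(17.0/1.3) = 0.4 × 9.5 / 2.5708
   = 3.8000 / 2.5708 = 1.4781 m/s

u* ≈ 1.48 m/s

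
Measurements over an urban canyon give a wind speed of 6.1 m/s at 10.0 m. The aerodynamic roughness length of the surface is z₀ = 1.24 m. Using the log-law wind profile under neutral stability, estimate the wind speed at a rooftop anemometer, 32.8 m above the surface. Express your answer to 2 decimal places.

Log law: V(z) ∝ ln(z/z₀), so V₂/V₁ = ln(z₂/z₀) / ln(z₁/z₀).
ln(32.8/1.24) = 3.2753, ln(10.0/1.24) = 2.0875
V₂ = 6.1 × 3.2753/2.0875 = 6.1 × 1.5690 = 9.5711 m/s

9.57 m/s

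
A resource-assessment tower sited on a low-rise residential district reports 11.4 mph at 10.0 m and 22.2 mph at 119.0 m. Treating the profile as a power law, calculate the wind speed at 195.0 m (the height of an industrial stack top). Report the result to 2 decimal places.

25.36 mph

First find α: α = ln(V₂/V₁)/ln(z₂/z₁) = ln(22.2/11.4)/ln(119.0/10.0) = 0.66648/2.47654 = 0.2691
Extrapolate from 119.0 m to 195.0 m: V₃ = 22.2 × (195.0/119.0)^0.2691 = 22.2 × 1.1421 = 25.3557 mph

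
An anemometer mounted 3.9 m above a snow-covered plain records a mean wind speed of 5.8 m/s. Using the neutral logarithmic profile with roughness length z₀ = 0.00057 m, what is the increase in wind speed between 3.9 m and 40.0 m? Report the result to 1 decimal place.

1.5 m/s

Log law: V₂ = V₁ · ln(z₂/z₀)/ln(z₁/z₀) = 5.8 × 11.1588/8.8309 = 7.3289 m/s
ΔV = 7.3289 − 5.8 = 1.5289 m/s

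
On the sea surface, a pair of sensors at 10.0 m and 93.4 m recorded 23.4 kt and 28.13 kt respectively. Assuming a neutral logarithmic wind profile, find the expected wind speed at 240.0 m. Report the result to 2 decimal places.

Log law: V ∝ ln(z/z₀). From the pair, with r = V₁/V₂ = 0.83185,
ln z₀ = (ln z₁ − r·ln z₂)/(1 − r) = (2.3026 − 0.83185×4.5369)/0.16815 = -8.7509 → z₀ = 0.0001583 m
V₃ = V₁ · ln(z₃/z₀)/ln(z₁/z₀) = 23.4 × 14.2315/11.0534 = 30.1279 kt

30.13 kt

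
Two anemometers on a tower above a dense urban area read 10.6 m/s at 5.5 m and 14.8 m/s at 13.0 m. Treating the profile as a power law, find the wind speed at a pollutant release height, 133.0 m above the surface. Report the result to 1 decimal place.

36.5 m/s

First find α: α = ln(V₂/V₁)/ln(z₂/z₁) = ln(14.8/10.6)/ln(13.0/5.5) = 0.33377/0.86020 = 0.3880
Extrapolate from 13.0 m to 133.0 m: V₃ = 14.8 × (133.0/13.0)^0.3880 = 14.8 × 2.4653 = 36.4858 m/s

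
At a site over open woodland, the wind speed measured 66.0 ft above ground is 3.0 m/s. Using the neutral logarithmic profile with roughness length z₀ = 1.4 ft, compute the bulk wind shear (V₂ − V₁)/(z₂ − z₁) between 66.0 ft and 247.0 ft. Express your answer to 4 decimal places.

Log law: V₂ = V₁ · ln(z₂/z₀)/ln(z₁/z₀) = 3.0 × 5.1729/3.8532 = 4.0275 m/s
ΔV/Δz = (4.0275 − 3.0)/(247.0 − 66.0) = 1.0275/181.0000 = 0.00568 m/s/ft

0.0057 m/s/ft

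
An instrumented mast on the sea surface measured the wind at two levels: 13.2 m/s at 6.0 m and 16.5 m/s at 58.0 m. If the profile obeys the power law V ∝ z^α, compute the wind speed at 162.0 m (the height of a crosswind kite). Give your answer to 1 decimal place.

18.3 m/s

First find α: α = ln(V₂/V₁)/ln(z₂/z₁) = ln(16.5/13.2)/ln(58.0/6.0) = 0.22314/2.26868 = 0.0984
Extrapolate from 58.0 m to 162.0 m: V₃ = 16.5 × (162.0/58.0)^0.0984 = 16.5 × 1.1063 = 18.2541 m/s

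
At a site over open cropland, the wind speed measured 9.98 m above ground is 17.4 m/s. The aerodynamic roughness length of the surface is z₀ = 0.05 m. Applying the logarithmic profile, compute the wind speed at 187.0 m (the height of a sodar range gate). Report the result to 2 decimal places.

Log law: V(z) ∝ ln(z/z₀), so V₂/V₁ = ln(z₂/z₀) / ln(z₁/z₀).
ln(187.0/0.05) = 8.2268, ln(9.98/0.05) = 5.2963
V₂ = 17.4 × 8.2268/5.2963 = 17.4 × 1.5533 = 27.0277 m/s

27.03 m/s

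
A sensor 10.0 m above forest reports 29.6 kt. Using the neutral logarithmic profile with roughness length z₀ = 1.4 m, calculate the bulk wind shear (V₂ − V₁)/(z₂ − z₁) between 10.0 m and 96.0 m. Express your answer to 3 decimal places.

0.396 kt/m

Log law: V₂ = V₁ · ln(z₂/z₀)/ln(z₁/z₀) = 29.6 × 4.2279/1.9661 = 63.6510 kt
ΔV/Δz = (63.6510 − 29.6)/(96.0 − 10.0) = 34.0510/86.0000 = 0.39594 kt/m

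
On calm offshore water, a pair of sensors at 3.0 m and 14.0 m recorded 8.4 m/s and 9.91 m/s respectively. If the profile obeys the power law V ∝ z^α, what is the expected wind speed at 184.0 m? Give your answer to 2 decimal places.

13.07 m/s

First find α: α = ln(V₂/V₁)/ln(z₂/z₁) = ln(9.91/8.4)/ln(14.0/3.0) = 0.16531/1.54045 = 0.1073
Extrapolate from 14.0 m to 184.0 m: V₃ = 9.91 × (184.0/14.0)^0.1073 = 9.91 × 1.3184 = 13.0655 m/s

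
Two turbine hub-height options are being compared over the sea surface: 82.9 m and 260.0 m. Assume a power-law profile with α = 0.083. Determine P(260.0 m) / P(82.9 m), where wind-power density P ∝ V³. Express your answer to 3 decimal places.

1.329

Speed ratio: V_B/V_A = (z_B/z_A)^α = (260.0/82.9)^0.083 = (3.1363)^0.083 = 1.09952
Power-density ratio: P_B/P_A = (V_B/V_A)³ = (1.09952)³ = 1.32925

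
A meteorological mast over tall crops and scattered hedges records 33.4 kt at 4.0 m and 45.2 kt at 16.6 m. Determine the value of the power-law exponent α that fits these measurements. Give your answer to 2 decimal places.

α ≈ 0.21

Power law: V₂/V₁ = (z₂/z₁)^α ⇒ α = ln(V₂/V₁) / ln(z₂/z₁)
α = ln(45.2/33.4) / ln(16.6/4.0) = ln(1.3533) / ln(4.1500)
  = 0.30254 / 1.42311 = 0.21259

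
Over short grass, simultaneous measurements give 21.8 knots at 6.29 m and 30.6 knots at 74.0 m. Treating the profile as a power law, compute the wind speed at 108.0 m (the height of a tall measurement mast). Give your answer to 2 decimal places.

32.23 knots

First find α: α = ln(V₂/V₁)/ln(z₂/z₁) = ln(30.6/21.8)/ln(74.0/6.29) = 0.33909/2.46510 = 0.1376
Extrapolate from 74.0 m to 108.0 m: V₃ = 30.6 × (108.0/74.0)^0.1376 = 30.6 × 1.0534 = 32.2335 knots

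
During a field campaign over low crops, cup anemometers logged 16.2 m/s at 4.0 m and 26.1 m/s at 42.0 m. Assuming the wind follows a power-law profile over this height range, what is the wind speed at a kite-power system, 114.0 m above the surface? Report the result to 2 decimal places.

First find α: α = ln(V₂/V₁)/ln(z₂/z₁) = ln(26.1/16.2)/ln(42.0/4.0) = 0.47692/2.35138 = 0.2028
Extrapolate from 42.0 m to 114.0 m: V₃ = 26.1 × (114.0/42.0)^0.2028 = 26.1 × 1.2245 = 31.9593 m/s

31.96 m/s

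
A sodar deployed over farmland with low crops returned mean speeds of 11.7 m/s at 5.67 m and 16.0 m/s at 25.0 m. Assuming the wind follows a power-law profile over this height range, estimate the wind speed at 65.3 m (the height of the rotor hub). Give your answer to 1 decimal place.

19.6 m/s

First find α: α = ln(V₂/V₁)/ln(z₂/z₁) = ln(16.0/11.7)/ln(25.0/5.67) = 0.31300/1.48369 = 0.2110
Extrapolate from 25.0 m to 65.3 m: V₃ = 16.0 × (65.3/25.0)^0.2110 = 16.0 × 1.2245 = 19.5923 m/s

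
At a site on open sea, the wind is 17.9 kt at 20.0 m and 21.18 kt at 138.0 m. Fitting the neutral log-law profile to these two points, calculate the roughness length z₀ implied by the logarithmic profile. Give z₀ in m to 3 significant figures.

Log law: V(z) ∝ ln(z/z₀). With r = V₁/V₂ = 17.9/21.18 = 0.84514,
r · ln(z₂/z₀) = ln(z₁/z₀) ⇒ ln z₀ = (ln z₁ − r·ln z₂)/(1 − r)
ln z₀ = (2.99573 − 0.84514×4.92725) / 0.15486 = -7.5452
z₀ = exp(-7.5452) = 0.0005286 m

z₀ ≈ 0.000529 m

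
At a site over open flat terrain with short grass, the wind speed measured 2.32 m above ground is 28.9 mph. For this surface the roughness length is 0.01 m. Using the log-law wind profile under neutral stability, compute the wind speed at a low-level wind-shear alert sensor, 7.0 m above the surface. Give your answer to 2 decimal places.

Log law: V(z) ∝ ln(z/z₀), so V₂/V₁ = ln(z₂/z₀) / ln(z₁/z₀).
ln(7.0/0.01) = 6.5511, ln(2.32/0.01) = 5.4467
V₂ = 28.9 × 6.5511/5.4467 = 28.9 × 1.2028 = 34.7596 mph

34.76 mph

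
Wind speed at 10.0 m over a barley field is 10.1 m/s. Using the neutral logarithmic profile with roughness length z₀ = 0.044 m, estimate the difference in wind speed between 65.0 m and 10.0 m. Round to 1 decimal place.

Log law: V₂ = V₁ · ln(z₂/z₀)/ln(z₁/z₀) = 10.1 × 7.2980/5.4262 = 13.5841 m/s
ΔV = 13.5841 − 10.1 = 3.4841 m/s

3.5 m/s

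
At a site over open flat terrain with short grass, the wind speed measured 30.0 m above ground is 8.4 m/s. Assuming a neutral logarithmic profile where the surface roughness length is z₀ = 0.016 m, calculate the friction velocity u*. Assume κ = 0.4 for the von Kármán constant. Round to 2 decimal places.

u* ≈ 0.45 m/s

Log law: V(z) = (u*/κ) · ln(z/z₀) ⇒ u* = κ · V / ln(z/z₀)
u* = 0.4 × 8.4 / ln(30.0/0.016) = 0.4 × 8.4 / 7.5364
   = 3.3600 / 7.5364 = 0.4458 m/s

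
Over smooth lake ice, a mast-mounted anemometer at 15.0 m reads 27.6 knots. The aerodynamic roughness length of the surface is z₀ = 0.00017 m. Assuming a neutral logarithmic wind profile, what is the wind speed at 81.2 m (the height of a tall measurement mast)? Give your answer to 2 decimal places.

31.69 knots

Log law: V(z) ∝ ln(z/z₀), so V₂/V₁ = ln(z₂/z₀) / ln(z₁/z₀).
ln(81.2/0.00017) = 13.0766, ln(15.0/0.00017) = 11.3878
V₂ = 27.6 × 13.0766/11.3878 = 27.6 × 1.1483 = 31.6932 knots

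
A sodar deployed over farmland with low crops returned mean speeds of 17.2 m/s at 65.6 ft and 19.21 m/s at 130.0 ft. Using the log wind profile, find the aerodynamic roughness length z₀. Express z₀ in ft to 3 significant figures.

Log law: V(z) ∝ ln(z/z₀). With r = V₁/V₂ = 17.2/19.21 = 0.89537,
r · ln(z₂/z₀) = ln(z₁/z₀) ⇒ ln z₀ = (ln z₁ − r·ln z₂)/(1 − r)
ln z₀ = (4.18358 − 0.89537×4.86753) / 0.10463 = -1.6692
z₀ = exp(-1.6692) = 0.1884 ft

z₀ ≈ 0.188 ft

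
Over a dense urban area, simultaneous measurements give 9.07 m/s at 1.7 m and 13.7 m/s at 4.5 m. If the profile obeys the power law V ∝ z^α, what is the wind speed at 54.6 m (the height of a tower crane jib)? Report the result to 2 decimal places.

39.44 m/s

First find α: α = ln(V₂/V₁)/ln(z₂/z₁) = ln(13.7/9.07)/ln(4.5/1.7) = 0.41242/0.97345 = 0.4237
Extrapolate from 4.5 m to 54.6 m: V₃ = 13.7 × (54.6/4.5)^0.4237 = 13.7 × 2.8791 = 39.4433 m/s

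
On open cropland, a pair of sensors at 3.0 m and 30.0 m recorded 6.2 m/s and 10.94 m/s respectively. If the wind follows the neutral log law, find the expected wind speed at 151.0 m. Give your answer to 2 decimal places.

14.27 m/s

Log law: V ∝ ln(z/z₀). From the pair, with r = V₁/V₂ = 0.56673,
ln z₀ = (ln z₁ − r·ln z₂)/(1 − r) = (1.0986 − 0.56673×3.4012)/0.43327 = -1.9132 → z₀ = 0.1476 m
V₃ = V₁ · ln(z₃/z₀)/ln(z₁/z₀) = 6.2 × 6.9305/3.0118 = 14.2668 m/s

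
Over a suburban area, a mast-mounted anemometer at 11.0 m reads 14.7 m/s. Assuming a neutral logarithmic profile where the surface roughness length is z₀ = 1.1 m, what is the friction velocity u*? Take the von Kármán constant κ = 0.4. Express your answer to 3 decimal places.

u* ≈ 2.554 m/s

Log law: V(z) = (u*/κ) · ln(z/z₀) ⇒ u* = κ · V / ln(z/z₀)
u* = 0.4 × 14.7 / ln(11.0/1.1) = 0.4 × 14.7 / 2.3026
   = 5.8800 / 2.3026 = 2.5537 m/s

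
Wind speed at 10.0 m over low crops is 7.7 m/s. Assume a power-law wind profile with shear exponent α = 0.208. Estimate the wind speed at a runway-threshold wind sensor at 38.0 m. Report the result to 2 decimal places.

Power-law profile: V₂ = V₁ · (z₂/z₁)^α
V₂ = 7.7 × (38.0/10.0)^0.208 = 7.7 × (3.8000)^0.208
    = 7.7 × 1.3201 = 10.1645 m/s

10.16 m/s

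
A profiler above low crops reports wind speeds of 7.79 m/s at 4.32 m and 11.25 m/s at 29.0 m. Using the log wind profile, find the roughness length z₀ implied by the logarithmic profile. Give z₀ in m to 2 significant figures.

Log law: V(z) ∝ ln(z/z₀). With r = V₁/V₂ = 7.79/11.25 = 0.69244,
r · ln(z₂/z₀) = ln(z₁/z₀) ⇒ ln z₀ = (ln z₁ − r·ln z₂)/(1 − r)
ln z₀ = (1.46326 − 0.69244×3.36730) / 0.30756 = -2.8236
z₀ = exp(-2.8236) = 0.05939 m

z₀ ≈ 0.059 m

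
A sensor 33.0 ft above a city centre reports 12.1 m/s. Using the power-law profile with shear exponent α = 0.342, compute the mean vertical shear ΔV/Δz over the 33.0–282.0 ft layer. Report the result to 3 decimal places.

Power law: V₂ = V₁ · (z₂/z₁)^α = 12.1 × (8.5455)^0.342 = 25.2022 m/s
ΔV/Δz = (25.2022 − 12.1)/(282.0 − 33.0) = 13.1022/249.0000 = 0.05262 m/s/ft

0.053 m/s/ft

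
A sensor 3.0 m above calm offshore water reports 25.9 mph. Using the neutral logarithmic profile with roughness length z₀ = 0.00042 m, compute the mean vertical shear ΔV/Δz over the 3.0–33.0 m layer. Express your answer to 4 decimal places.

0.2333 mph/m

Log law: V₂ = V₁ · ln(z₂/z₀)/ln(z₁/z₀) = 25.9 × 11.2718/8.8739 = 32.8987 mph
ΔV/Δz = (32.8987 − 25.9)/(33.0 − 3.0) = 6.9987/30.0000 = 0.23329 mph/m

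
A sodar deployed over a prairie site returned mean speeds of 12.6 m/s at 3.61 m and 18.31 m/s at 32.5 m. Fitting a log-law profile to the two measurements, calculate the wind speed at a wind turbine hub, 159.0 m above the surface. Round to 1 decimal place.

Log law: V ∝ ln(z/z₀). From the pair, with r = V₁/V₂ = 0.68815,
ln z₀ = (ln z₁ − r·ln z₂)/(1 − r) = (1.2837 − 0.68815×3.4812)/0.31185 = -3.5655 → z₀ = 0.02828 m
V₃ = V₁ · ln(z₃/z₀)/ln(z₁/z₀) = 12.6 × 8.6344/4.8492 = 22.4353 m/s

22.4 m/s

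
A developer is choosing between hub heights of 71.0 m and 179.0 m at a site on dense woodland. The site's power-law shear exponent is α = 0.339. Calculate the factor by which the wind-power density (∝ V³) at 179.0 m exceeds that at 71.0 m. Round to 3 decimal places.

2.561

Speed ratio: V_B/V_A = (z_B/z_A)^α = (179.0/71.0)^0.339 = (2.5211)^0.339 = 1.36817
Power-density ratio: P_B/P_A = (V_B/V_A)³ = (1.36817)³ = 2.56107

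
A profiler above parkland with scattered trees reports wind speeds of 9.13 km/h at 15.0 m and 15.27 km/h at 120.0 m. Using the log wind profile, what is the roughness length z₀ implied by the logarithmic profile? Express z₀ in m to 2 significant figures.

z₀ ≈ 0.68 m

Log law: V(z) ∝ ln(z/z₀). With r = V₁/V₂ = 9.13/15.27 = 0.59790,
r · ln(z₂/z₀) = ln(z₁/z₀) ⇒ ln z₀ = (ln z₁ − r·ln z₂)/(1 − r)
ln z₀ = (2.70805 − 0.59790×4.78749) / 0.40210 = -0.3840
z₀ = exp(-0.3840) = 0.6811 m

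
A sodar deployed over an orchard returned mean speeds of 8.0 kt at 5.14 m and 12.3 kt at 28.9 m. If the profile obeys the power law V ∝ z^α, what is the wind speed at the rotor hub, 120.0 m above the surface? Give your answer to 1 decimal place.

17.5 kt

First find α: α = ln(V₂/V₁)/ln(z₂/z₁) = ln(12.3/8.0)/ln(28.9/5.14) = 0.43016/1.72679 = 0.2491
Extrapolate from 28.9 m to 120.0 m: V₃ = 12.3 × (120.0/28.9)^0.2491 = 12.3 × 1.4257 = 17.5358 kt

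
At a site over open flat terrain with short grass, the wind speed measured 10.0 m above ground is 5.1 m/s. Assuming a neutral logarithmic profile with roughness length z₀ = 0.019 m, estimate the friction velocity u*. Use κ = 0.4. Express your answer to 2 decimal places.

u* ≈ 0.33 m/s

Log law: V(z) = (u*/κ) · ln(z/z₀) ⇒ u* = κ · V / ln(z/z₀)
u* = 0.4 × 5.1 / ln(10.0/0.019) = 0.4 × 5.1 / 6.2659
   = 2.0400 / 6.2659 = 0.3256 m/s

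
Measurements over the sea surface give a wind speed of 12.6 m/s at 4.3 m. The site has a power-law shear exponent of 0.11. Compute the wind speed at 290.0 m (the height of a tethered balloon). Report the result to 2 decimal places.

Power-law profile: V₂ = V₁ · (z₂/z₁)^α
V₂ = 12.6 × (290.0/4.3)^0.11 = 12.6 × (67.4419)^0.11
    = 12.6 × 1.5892 = 20.0241 m/s

20.02 m/s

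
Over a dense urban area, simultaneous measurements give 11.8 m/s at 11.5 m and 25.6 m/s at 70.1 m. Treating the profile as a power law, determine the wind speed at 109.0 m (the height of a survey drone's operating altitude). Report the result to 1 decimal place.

First find α: α = ln(V₂/V₁)/ln(z₂/z₁) = ln(25.6/11.8)/ln(70.1/11.5) = 0.77449/1.80758 = 0.4285
Extrapolate from 70.1 m to 109.0 m: V₃ = 25.6 × (109.0/70.1)^0.4285 = 25.6 × 1.2082 = 30.9301 m/s

30.9 m/s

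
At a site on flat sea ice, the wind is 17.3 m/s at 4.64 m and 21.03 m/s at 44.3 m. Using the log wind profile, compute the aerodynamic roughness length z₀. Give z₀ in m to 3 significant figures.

z₀ ≈ 0.000132 m

Log law: V(z) ∝ ln(z/z₀). With r = V₁/V₂ = 17.3/21.03 = 0.82263,
r · ln(z₂/z₀) = ln(z₁/z₀) ⇒ ln z₀ = (ln z₁ − r·ln z₂)/(1 − r)
ln z₀ = (1.53471 − 0.82263×3.79098) / 0.17737 = -8.9300
z₀ = exp(-8.9300) = 0.0001324 m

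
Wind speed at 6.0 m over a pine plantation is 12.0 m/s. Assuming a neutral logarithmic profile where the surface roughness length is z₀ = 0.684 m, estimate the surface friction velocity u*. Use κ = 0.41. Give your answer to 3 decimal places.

u* ≈ 2.266 m/s

Log law: V(z) = (u*/κ) · ln(z/z₀) ⇒ u* = κ · V / ln(z/z₀)
u* = 0.41 × 12.0 / ln(6.0/0.684) = 0.41 × 12.0 / 2.1716
   = 4.9200 / 2.1716 = 2.2657 m/s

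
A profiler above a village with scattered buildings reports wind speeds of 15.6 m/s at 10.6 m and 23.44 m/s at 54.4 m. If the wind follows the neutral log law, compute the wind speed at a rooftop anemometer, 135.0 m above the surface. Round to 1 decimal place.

27.8 m/s

Log law: V ∝ ln(z/z₀). From the pair, with r = V₁/V₂ = 0.66553,
ln z₀ = (ln z₁ − r·ln z₂)/(1 − r) = (2.3609 − 0.66553×3.9964)/0.33447 = -0.8935 → z₀ = 0.4092 m
V₃ = V₁ · ln(z₃/z₀)/ln(z₁/z₀) = 15.6 × 5.7988/3.2543 = 27.7970 m/s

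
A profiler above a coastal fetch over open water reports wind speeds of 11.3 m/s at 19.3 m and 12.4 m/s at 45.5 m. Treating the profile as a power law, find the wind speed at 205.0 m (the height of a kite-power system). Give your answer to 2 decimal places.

14.60 m/s

First find α: α = ln(V₂/V₁)/ln(z₂/z₁) = ln(12.4/11.3)/ln(45.5/19.3) = 0.09289/0.85761 = 0.1083
Extrapolate from 45.5 m to 205.0 m: V₃ = 12.4 × (205.0/45.5)^0.1083 = 12.4 × 1.1771 = 14.5960 m/s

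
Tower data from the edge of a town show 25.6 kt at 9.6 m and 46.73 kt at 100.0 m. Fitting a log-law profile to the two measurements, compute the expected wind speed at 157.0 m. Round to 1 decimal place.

Log law: V ∝ ln(z/z₀). From the pair, with r = V₁/V₂ = 0.54783,
ln z₀ = (ln z₁ − r·ln z₂)/(1 − r) = (2.2618 − 0.54783×4.6052)/0.45217 = -0.5774 → z₀ = 0.5614 m
V₃ = V₁ · ln(z₃/z₀)/ln(z₁/z₀) = 25.6 × 5.6336/2.8391 = 50.7973 kt

50.8 kt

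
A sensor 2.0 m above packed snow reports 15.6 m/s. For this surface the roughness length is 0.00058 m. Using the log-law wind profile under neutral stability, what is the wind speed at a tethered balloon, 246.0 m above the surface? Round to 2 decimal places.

Log law: V(z) ∝ ln(z/z₀), so V₂/V₁ = ln(z₂/z₀) / ln(z₁/z₀).
ln(246.0/0.00058) = 12.9578, ln(2.0/0.00058) = 8.1456
V₂ = 15.6 × 12.9578/8.1456 = 15.6 × 1.5908 = 24.8160 m/s

24.82 m/s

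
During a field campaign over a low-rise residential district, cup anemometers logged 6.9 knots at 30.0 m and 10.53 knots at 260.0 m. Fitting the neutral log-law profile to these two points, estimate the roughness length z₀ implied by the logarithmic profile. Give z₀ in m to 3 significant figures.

z₀ ≈ 0.495 m

Log law: V(z) ∝ ln(z/z₀). With r = V₁/V₂ = 6.9/10.53 = 0.65527,
r · ln(z₂/z₀) = ln(z₁/z₀) ⇒ ln z₀ = (ln z₁ − r·ln z₂)/(1 − r)
ln z₀ = (3.40120 − 0.65527×5.56068) / 0.34473 = -0.7036
z₀ = exp(-0.7036) = 0.4948 m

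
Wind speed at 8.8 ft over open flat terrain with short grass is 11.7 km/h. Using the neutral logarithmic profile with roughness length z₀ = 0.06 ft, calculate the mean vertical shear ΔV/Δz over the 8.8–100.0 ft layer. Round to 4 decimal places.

Log law: V₂ = V₁ · ln(z₂/z₀)/ln(z₁/z₀) = 11.7 × 7.4186/4.9882 = 17.4007 km/h
ΔV/Δz = (17.4007 − 11.7)/(100.0 − 8.8) = 5.7007/91.2000 = 0.06251 km/h/ft

0.0625 km/h/ft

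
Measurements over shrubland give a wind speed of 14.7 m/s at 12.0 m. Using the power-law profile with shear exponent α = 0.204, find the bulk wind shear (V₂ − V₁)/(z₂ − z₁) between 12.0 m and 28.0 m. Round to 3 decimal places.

Power law: V₂ = V₁ · (z₂/z₁)^α = 14.7 × (2.3333)^0.204 = 17.4737 m/s
ΔV/Δz = (17.4737 − 14.7)/(28.0 − 12.0) = 2.7737/16.0000 = 0.17336 m/s/m

0.173 m/s/m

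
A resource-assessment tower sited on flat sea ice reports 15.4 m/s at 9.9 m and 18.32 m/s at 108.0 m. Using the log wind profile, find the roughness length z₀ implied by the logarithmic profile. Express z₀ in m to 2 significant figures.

Log law: V(z) ∝ ln(z/z₀). With r = V₁/V₂ = 15.4/18.32 = 0.84061,
r · ln(z₂/z₀) = ln(z₁/z₀) ⇒ ln z₀ = (ln z₁ − r·ln z₂)/(1 − r)
ln z₀ = (2.29253 − 0.84061×4.68213) / 0.15939 = -10.3101
z₀ = exp(-10.3101) = 0.00003329 m

z₀ ≈ 0.000033 m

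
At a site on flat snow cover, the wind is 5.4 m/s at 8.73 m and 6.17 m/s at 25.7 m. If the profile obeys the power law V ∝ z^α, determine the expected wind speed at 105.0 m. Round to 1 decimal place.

First find α: α = ln(V₂/V₁)/ln(z₂/z₁) = ln(6.17/5.4)/ln(25.7/8.73) = 0.13330/1.07973 = 0.1235
Extrapolate from 25.7 m to 105.0 m: V₃ = 6.17 × (105.0/25.7)^0.1235 = 6.17 × 1.1898 = 7.3409 m/s

7.3 m/s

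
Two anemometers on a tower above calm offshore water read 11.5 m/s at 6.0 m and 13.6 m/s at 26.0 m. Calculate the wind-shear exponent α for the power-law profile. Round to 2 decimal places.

Power law: V₂/V₁ = (z₂/z₁)^α ⇒ α = ln(V₂/V₁) / ln(z₂/z₁)
α = ln(13.6/11.5) / ln(26.0/6.0) = ln(1.1826) / ln(4.3333)
  = 0.16772 / 1.46634 = 0.11438

α ≈ 0.11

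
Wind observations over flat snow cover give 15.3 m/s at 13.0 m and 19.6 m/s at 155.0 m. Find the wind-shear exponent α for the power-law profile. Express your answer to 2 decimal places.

α ≈ 0.10

Power law: V₂/V₁ = (z₂/z₁)^α ⇒ α = ln(V₂/V₁) / ln(z₂/z₁)
α = ln(19.6/15.3) / ln(155.0/13.0) = ln(1.2810) / ln(11.9231)
  = 0.24768 / 2.47848 = 0.09993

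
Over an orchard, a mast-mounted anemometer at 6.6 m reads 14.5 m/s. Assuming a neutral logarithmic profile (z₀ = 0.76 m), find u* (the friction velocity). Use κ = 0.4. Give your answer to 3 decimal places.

u* ≈ 2.683 m/s

Log law: V(z) = (u*/κ) · ln(z/z₀) ⇒ u* = κ · V / ln(z/z₀)
u* = 0.4 × 14.5 / ln(6.6/0.76) = 0.4 × 14.5 / 2.1615
   = 5.8000 / 2.1615 = 2.6833 m/s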